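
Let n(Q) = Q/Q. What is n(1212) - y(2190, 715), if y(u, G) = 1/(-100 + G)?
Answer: 614/615 ≈ 0.99837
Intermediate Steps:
n(Q) = 1
n(1212) - y(2190, 715) = 1 - 1/(-100 + 715) = 1 - 1/615 = 614/615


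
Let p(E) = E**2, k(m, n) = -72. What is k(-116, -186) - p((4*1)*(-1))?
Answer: -88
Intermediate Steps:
k(-116, -186) - p((4*1)*(-1)) = -72 - ((4*1)*(-1))**2 = -72 - (4*(-1))**2 = -72 - 1*(-4)**2 = -72 - 1*16 = -72 - 16 = -88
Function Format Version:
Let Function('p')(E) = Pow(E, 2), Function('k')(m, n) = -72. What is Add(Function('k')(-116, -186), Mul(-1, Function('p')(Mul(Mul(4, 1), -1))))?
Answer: -88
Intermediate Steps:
Add(Function('k')(-116, -186), Mul(-1, Function('p')(Mul(Mul(4, 1), -1)))) = Add(-72, Mul(-1, Pow(Mul(Mul(4, 1), -1), 2))) = Add(-72, Mul(-1, Pow(Mul(4, -1), 2))) = Add(-72, Mul(-1, Pow(-4, 2))) = Add(-72, Mul(-1, 16)) = Add(-72, -16) = -88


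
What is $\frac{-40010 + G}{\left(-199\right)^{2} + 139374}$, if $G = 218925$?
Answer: $\frac{35783}{35795} \approx 0.99966$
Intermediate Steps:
$\frac{-40010 + G}{\left(-199\right)^{2} + 139374} = \frac{-40010 + 218925}{\left(-199\right)^{2} + 139374} = \frac{178915}{39601 + 139374} = \frac{178915}{178975} = 178915 \cdot \frac{1}{178975} = \frac{35783}{35795}$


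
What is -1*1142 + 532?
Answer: -610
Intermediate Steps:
-1*1142 + 532 = -1142 + 532 = -610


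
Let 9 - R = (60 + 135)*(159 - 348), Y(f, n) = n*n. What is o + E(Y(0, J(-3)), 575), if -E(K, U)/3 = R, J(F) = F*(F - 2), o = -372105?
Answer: -482697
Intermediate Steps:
J(F) = F*(-2 + F)
Y(f, n) = n²
R = 36864 (R = 9 - (60 + 135)*(159 - 348) = 9 - 195*(-189) = 9 - 1*(-36855) = 9 + 36855 = 36864)
E(K, U) = -110592 (E(K, U) = -3*36864 = -110592)
o + E(Y(0, J(-3)), 575) = -372105 - 110592 = -482697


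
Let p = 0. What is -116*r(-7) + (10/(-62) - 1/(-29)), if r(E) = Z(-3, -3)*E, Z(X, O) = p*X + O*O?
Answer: 6569778/899 ≈ 7307.9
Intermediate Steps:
Z(X, O) = O² (Z(X, O) = 0*X + O*O = 0 + O² = O²)
r(E) = 9*E (r(E) = (-3)²*E = 9*E)
-116*r(-7) + (10/(-62) - 1/(-29)) = -1044*(-7) + (10/(-62) - 1/(-29)) = -116*(-63) + (10*(-1/62) - 1*(-1/29)) = 7308 + (-5/31 + 1/29) = 7308 - 114/899 = 6569778/899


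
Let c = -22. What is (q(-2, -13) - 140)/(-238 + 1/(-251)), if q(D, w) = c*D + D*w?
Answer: 17570/59739 ≈ 0.29411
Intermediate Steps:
q(D, w) = -22*D + D*w
(q(-2, -13) - 140)/(-238 + 1/(-251)) = (-2*(-22 - 13) - 140)/(-238 + 1/(-251)) = (-2*(-35) - 140)/(-238 - 1/251) = (70 - 140)/(-59739/251) = -70*(-251/59739) = 17570/59739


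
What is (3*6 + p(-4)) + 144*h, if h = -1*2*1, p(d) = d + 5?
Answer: -269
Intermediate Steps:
p(d) = 5 + d
h = -2 (h = -2*1 = -2)
(3*6 + p(-4)) + 144*h = (3*6 + (5 - 4)) + 144*(-2) = (18 + 1) - 288 = 19 - 288 = -269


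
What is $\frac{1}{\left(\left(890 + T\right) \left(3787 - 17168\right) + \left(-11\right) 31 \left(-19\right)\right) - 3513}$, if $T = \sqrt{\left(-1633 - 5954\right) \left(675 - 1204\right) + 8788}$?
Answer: $\frac{11906124}{578443665749695} - \frac{13381 \sqrt{4022311}}{578443665749695} \approx -2.5811 \cdot 10^{-8}$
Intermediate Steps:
$T = \sqrt{4022311}$ ($T = \sqrt{\left(-7587\right) \left(-529\right) + 8788} = \sqrt{4013523 + 8788} = \sqrt{4022311} \approx 2005.6$)
$\frac{1}{\left(\left(890 + T\right) \left(3787 - 17168\right) + \left(-11\right) 31 \left(-19\right)\right) - 3513} = \frac{1}{\left(\left(890 + \sqrt{4022311}\right) \left(3787 - 17168\right) + \left(-11\right) 31 \left(-19\right)\right) - 3513} = \frac{1}{\left(\left(890 + \sqrt{4022311}\right) \left(-13381\right) - -6479\right) - 3513} = \frac{1}{\left(\left(-11909090 - 13381 \sqrt{4022311}\right) + 6479\right) - 3513} = \frac{1}{\left(-11902611 - 13381 \sqrt{4022311}\right) - 3513} = \frac{1}{-11906124 - 13381 \sqrt{4022311}}$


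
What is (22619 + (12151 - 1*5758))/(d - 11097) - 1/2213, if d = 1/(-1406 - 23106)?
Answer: -1574029574337/601957388645 ≈ -2.6149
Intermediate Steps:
d = -1/24512 (d = 1/(-24512) = -1/24512 ≈ -4.0796e-5)
(22619 + (12151 - 1*5758))/(d - 11097) - 1/2213 = (22619 + (12151 - 1*5758))/(-1/24512 - 11097) - 1/2213 = (22619 + (12151 - 5758))/(-272009665/24512) - 1*1/2213 = (22619 + 6393)*(-24512/272009665) - 1/2213 = 29012*(-24512/272009665) - 1/2213 = -711142144/272009665 - 1/2213 = -1574029574337/601957388645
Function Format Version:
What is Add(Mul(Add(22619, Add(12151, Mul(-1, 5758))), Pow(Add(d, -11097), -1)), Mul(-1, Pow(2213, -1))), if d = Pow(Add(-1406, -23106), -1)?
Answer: Rational(-1574029574337, 601957388645) ≈ -2.6149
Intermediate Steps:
d = Rational(-1, 24512) (d = Pow(-24512, -1) = Rational(-1, 24512) ≈ -4.0796e-5)
Add(Mul(Add(22619, Add(12151, Mul(-1, 5758))), Pow(Add(d, -11097), -1)), Mul(-1, Pow(2213, -1))) = Add(Mul(Add(22619, Add(12151, Mul(-1, 5758))), Pow(Add(Rational(-1, 24512), -11097), -1)), Mul(-1, Pow(2213, -1))) = Add(Mul(Add(22619, Add(12151, -5758)), Pow(Rational(-272009665, 24512), -1)), Mul(-1, Rational(1, 2213))) = Add(Mul(Add(22619, 6393), Rational(-24512, 272009665)), Rational(-1, 2213)) = Add(Mul(29012, Rational(-24512, 272009665)), Rational(-1, 2213)) = Add(Rational(-711142144, 272009665), Rational(-1, 2213)) = Rational(-1574029574337, 601957388645)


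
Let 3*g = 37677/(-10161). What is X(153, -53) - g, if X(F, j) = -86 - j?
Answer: -322754/10161 ≈ -31.764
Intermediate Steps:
g = -12559/10161 (g = (37677/(-10161))/3 = (37677*(-1/10161))/3 = (1/3)*(-12559/3387) = -12559/10161 ≈ -1.2360)
X(153, -53) - g = (-86 - 1*(-53)) - 1*(-12559/10161) = (-86 + 53) + 12559/10161 = -33 + 12559/10161 = -322754/10161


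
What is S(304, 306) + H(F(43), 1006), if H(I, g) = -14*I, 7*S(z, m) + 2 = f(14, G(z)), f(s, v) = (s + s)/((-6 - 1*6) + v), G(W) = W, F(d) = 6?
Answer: -43063/511 ≈ -84.272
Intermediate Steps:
f(s, v) = 2*s/(-12 + v) (f(s, v) = (2*s)/((-6 - 6) + v) = (2*s)/(-12 + v) = 2*s/(-12 + v))
S(z, m) = -2/7 + 4/(-12 + z) (S(z, m) = -2/7 + (2*14/(-12 + z))/7 = -2/7 + (28/(-12 + z))/7 = -2/7 + 4/(-12 + z))
S(304, 306) + H(F(43), 1006) = 2*(26 - 1*304)/(7*(-12 + 304)) - 14*6 = (2/7)*(26 - 304)/292 - 84 = (2/7)*(1/292)*(-278) - 84 = -139/511 - 84 = -43063/511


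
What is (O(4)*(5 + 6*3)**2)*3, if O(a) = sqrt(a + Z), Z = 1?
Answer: 1587*sqrt(5) ≈ 3548.6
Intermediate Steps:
O(a) = sqrt(1 + a) (O(a) = sqrt(a + 1) = sqrt(1 + a))
(O(4)*(5 + 6*3)**2)*3 = (sqrt(1 + 4)*(5 + 6*3)**2)*3 = (sqrt(5)*(5 + 18)**2)*3 = (sqrt(5)*23**2)*3 = (sqrt(5)*529)*3 = (529*sqrt(5))*3 = 1587*sqrt(5)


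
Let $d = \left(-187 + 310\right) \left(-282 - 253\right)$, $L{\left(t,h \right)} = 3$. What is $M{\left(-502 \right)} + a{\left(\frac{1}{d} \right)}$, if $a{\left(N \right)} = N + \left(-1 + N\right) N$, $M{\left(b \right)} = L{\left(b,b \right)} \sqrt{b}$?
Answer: $\frac{1}{4330298025} + 3 i \sqrt{502} \approx 2.3093 \cdot 10^{-10} + 67.216 i$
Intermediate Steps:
$d = -65805$ ($d = 123 \left(-535\right) = -65805$)
$M{\left(b \right)} = 3 \sqrt{b}$
$a{\left(N \right)} = N + N \left(-1 + N\right)$
$M{\left(-502 \right)} + a{\left(\frac{1}{d} \right)} = 3 \sqrt{-502} + \left(\frac{1}{-65805}\right)^{2} = 3 i \sqrt{502} + \left(- \frac{1}{65805}\right)^{2} = 3 i \sqrt{502} + \frac{1}{4330298025} = \frac{1}{4330298025} + 3 i \sqrt{502}$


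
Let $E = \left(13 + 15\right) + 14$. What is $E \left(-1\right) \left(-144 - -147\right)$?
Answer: $-126$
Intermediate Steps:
$E = 42$ ($E = 28 + 14 = 42$)
$E \left(-1\right) \left(-144 - -147\right) = 42 \left(-1\right) \left(-144 - -147\right) = - 42 \left(-144 + 147\right) = \left(-42\right) 3 = -126$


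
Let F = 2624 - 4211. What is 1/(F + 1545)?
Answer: -1/42 ≈ -0.023810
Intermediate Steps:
F = -1587
1/(F + 1545) = 1/(-1587 + 1545) = 1/(-42) = -1/42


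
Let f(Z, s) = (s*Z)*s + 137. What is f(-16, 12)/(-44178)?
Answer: 2167/44178 ≈ 0.049052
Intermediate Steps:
f(Z, s) = 137 + Z*s² (f(Z, s) = (Z*s)*s + 137 = Z*s² + 137 = 137 + Z*s²)
f(-16, 12)/(-44178) = (137 - 16*12²)/(-44178) = (137 - 16*144)*(-1/44178) = (137 - 2304)*(-1/44178) = -2167*(-1/44178) = 2167/44178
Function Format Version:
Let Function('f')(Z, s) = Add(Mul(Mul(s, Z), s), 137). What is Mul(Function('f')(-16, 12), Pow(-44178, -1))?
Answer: Rational(2167, 44178) ≈ 0.049052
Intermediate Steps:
Function('f')(Z, s) = Add(137, Mul(Z, Pow(s, 2))) (Function('f')(Z, s) = Add(Mul(Mul(Z, s), s), 137) = Add(Mul(Z, Pow(s, 2)), 137) = Add(137, Mul(Z, Pow(s, 2))))
Mul(Function('f')(-16, 12), Pow(-44178, -1)) = Mul(Add(137, Mul(-16, Pow(12, 2))), Pow(-44178, -1)) = Mul(Add(137, Mul(-16, 144)), Rational(-1, 44178)) = Mul(Add(137, -2304), Rational(-1, 44178)) = Mul(-2167, Rational(-1, 44178)) = Rational(2167, 44178)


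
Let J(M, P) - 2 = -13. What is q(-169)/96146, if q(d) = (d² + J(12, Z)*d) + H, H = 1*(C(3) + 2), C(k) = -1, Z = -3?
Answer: 30421/96146 ≈ 0.31640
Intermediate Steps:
J(M, P) = -11 (J(M, P) = 2 - 13 = -11)
H = 1 (H = 1*(-1 + 2) = 1*1 = 1)
q(d) = 1 + d² - 11*d (q(d) = (d² - 11*d) + 1 = 1 + d² - 11*d)
q(-169)/96146 = (1 + (-169)² - 11*(-169))/96146 = (1 + 28561 + 1859)*(1/96146) = 30421*(1/96146) = 30421/96146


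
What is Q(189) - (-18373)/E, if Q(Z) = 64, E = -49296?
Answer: 3136571/49296 ≈ 63.627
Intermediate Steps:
Q(189) - (-18373)/E = 64 - (-18373)/(-49296) = 64 - (-18373)*(-1)/49296 = 64 - 1*18373/49296 = 64 - 18373/49296 = 3136571/49296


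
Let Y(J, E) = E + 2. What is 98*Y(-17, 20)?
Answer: 2156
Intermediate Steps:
Y(J, E) = 2 + E
98*Y(-17, 20) = 98*(2 + 20) = 98*22 = 2156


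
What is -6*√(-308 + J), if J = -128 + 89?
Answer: -6*I*√347 ≈ -111.77*I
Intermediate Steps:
J = -39
-6*√(-308 + J) = -6*√(-308 - 39) = -6*I*√347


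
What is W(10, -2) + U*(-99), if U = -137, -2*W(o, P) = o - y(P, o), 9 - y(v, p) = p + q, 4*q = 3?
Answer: 108457/8 ≈ 13557.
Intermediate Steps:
q = 3/4 (q = (1/4)*3 = 3/4 ≈ 0.75000)
y(v, p) = 33/4 - p (y(v, p) = 9 - (p + 3/4) = 9 - (3/4 + p) = 9 + (-3/4 - p) = 33/4 - p)
W(o, P) = 33/8 - o (W(o, P) = -(o - (33/4 - o))/2 = -(o + (-33/4 + o))/2 = -(-33/4 + 2*o)/2 = 33/8 - o)
W(10, -2) + U*(-99) = (33/8 - 1*10) - 137*(-99) = (33/8 - 10) + 13563 = -47/8 + 13563 = 108457/8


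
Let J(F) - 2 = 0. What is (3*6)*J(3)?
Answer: 36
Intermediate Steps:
J(F) = 2 (J(F) = 2 + 0 = 2)
(3*6)*J(3) = (3*6)*2 = 18*2 = 36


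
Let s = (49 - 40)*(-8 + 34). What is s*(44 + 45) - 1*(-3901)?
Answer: 24727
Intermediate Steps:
s = 234 (s = 9*26 = 234)
s*(44 + 45) - 1*(-3901) = 234*(44 + 45) - 1*(-3901) = 234*89 + 3901 = 20826 + 3901 = 24727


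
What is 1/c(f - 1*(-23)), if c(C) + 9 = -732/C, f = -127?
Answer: -26/51 ≈ -0.50980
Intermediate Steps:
c(C) = -9 - 732/C
1/c(f - 1*(-23)) = 1/(-9 - 732/(-127 - 1*(-23))) = 1/(-9 - 732/(-127 + 23)) = 1/(-9 - 732/(-104)) = 1/(-9 - 732*(-1/104)) = 1/(-9 + 183/26) = 1/(-51/26) = -26/51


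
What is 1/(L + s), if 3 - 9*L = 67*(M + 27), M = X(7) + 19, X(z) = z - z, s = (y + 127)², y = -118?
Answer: -9/2350 ≈ -0.0038298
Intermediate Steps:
s = 81 (s = (-118 + 127)² = 9² = 81)
X(z) = 0
M = 19 (M = 0 + 19 = 19)
L = -3079/9 (L = ⅓ - 67*(19 + 27)/9 = ⅓ - 67*46/9 = ⅓ - ⅑*3082 = ⅓ - 3082/9 = -3079/9 ≈ -342.11)
1/(L + s) = 1/(-3079/9 + 81) = 1/(-2350/9) = -9/2350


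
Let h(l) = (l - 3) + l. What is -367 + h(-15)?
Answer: -400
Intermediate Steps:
h(l) = -3 + 2*l (h(l) = (-3 + l) + l = -3 + 2*l)
-367 + h(-15) = -367 + (-3 + 2*(-15)) = -367 + (-3 - 30) = -367 - 33 = -400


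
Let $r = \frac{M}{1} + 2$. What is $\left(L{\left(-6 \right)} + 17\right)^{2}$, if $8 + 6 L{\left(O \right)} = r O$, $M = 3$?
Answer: $\frac{1024}{9} \approx 113.78$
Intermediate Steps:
$r = 5$ ($r = \frac{3}{1} + 2 = 3 \cdot 1 + 2 = 3 + 2 = 5$)
$L{\left(O \right)} = - \frac{4}{3} + \frac{5 O}{6}$
$\left(L{\left(-6 \right)} + 17\right)^{2} = \left(\left(- \frac{4}{3} + \frac{5}{6} \left(-6\right)\right) + 17\right)^{2} = \left(\left(- \frac{4}{3} - 5\right) + 17\right)^{2} = \left(- \frac{19}{3} + 17\right)^{2} = \left(\frac{32}{3}\right)^{2} = \frac{1024}{9}$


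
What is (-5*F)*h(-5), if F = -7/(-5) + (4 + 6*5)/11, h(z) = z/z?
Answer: -247/11 ≈ -22.455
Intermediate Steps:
h(z) = 1
F = 247/55 (F = -7*(-⅕) + (4 + 30)*(1/11) = 7/5 + 34*(1/11) = 7/5 + 34/11 = 247/55 ≈ 4.4909)
(-5*F)*h(-5) = -5*247/55*1 = -247/11*1 = -247/11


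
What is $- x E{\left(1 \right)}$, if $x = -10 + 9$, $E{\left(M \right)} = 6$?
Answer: $6$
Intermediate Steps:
$x = -1$
$- x E{\left(1 \right)} = \left(-1\right) \left(-1\right) 6 = 1 \cdot 6 = 6$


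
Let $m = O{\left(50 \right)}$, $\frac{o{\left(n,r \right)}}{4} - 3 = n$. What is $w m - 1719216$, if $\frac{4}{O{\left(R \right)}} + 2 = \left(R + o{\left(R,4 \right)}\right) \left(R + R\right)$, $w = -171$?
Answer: $- \frac{22520010726}{13099} \approx -1.7192 \cdot 10^{6}$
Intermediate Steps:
$o{\left(n,r \right)} = 12 + 4 n$
$O{\left(R \right)} = \frac{4}{-2 + 2 R \left(12 + 5 R\right)}$ ($O{\left(R \right)} = \frac{4}{-2 + \left(R + \left(12 + 4 R\right)\right) \left(R + R\right)} = \frac{4}{-2 + \left(12 + 5 R\right) 2 R} = \frac{4}{-2 + 2 R \left(12 + 5 R\right)}$)
$m = \frac{2}{13099}$ ($m = \frac{2}{-1 + 5 \cdot 50^{2} + 12 \cdot 50} = \frac{2}{-1 + 5 \cdot 2500 + 600} = \frac{2}{-1 + 12500 + 600} = \frac{2}{13099} \approx 0.00015268$)
$w m - 1719216 = \left(-171\right) \frac{2}{13099} - 1719216 = - \frac{342}{13099} - 1719216 = - \frac{22520010726}{13099}$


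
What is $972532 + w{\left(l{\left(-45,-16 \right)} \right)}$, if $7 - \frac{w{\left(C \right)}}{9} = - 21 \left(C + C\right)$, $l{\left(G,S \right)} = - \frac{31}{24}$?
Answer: $\frac{3888427}{4} \approx 9.7211 \cdot 10^{5}$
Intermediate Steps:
$l{\left(G,S \right)} = - \frac{31}{24}$ ($l{\left(G,S \right)} = \left(-31\right) \frac{1}{24} = - \frac{31}{24}$)
$w{\left(C \right)} = 63 + 378 C$ ($w{\left(C \right)} = 63 - 9 \left(- 21 \left(C + C\right)\right) = 63 - 9 \left(- 21 \cdot 2 C\right) = 63 - 9 \left(- 42 C\right) = 63 + 378 C$)
$972532 + w{\left(l{\left(-45,-16 \right)} \right)} = 972532 + \left(63 + 378 \left(- \frac{31}{24}\right)\right) = 972532 + \left(63 - \frac{1953}{4}\right) = 972532 - \frac{1701}{4} = \frac{3888427}{4}$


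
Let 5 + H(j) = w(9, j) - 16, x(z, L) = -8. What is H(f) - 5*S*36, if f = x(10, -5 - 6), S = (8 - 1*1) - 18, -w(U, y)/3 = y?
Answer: 1983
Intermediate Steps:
w(U, y) = -3*y
S = -11 (S = (8 - 1) - 18 = 7 - 18 = -11)
f = -8
H(j) = -21 - 3*j (H(j) = -5 + (-3*j - 16) = -5 + (-16 - 3*j) = -21 - 3*j)
H(f) - 5*S*36 = (-21 - 3*(-8)) - 5*(-11)*36 = (-21 + 24) - (-55)*36 = 3 - 1*(-1980) = 3 + 1980 = 1983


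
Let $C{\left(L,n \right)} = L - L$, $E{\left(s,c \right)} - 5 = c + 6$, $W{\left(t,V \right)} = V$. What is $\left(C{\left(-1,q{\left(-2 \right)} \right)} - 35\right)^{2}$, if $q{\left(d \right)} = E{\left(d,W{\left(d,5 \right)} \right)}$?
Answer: $1225$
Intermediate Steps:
$E{\left(s,c \right)} = 11 + c$ ($E{\left(s,c \right)} = 5 + \left(c + 6\right) = 5 + \left(6 + c\right) = 11 + c$)
$q{\left(d \right)} = 16$ ($q{\left(d \right)} = 11 + 5 = 16$)
$C{\left(L,n \right)} = 0$
$\left(C{\left(-1,q{\left(-2 \right)} \right)} - 35\right)^{2} = \left(0 - 35\right)^{2} = \left(-35\right)^{2} = 1225$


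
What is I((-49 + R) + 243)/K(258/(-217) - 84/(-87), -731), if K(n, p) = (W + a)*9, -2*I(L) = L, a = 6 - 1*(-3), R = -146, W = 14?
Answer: -8/69 ≈ -0.11594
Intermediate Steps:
a = 9 (a = 6 + 3 = 9)
I(L) = -L/2
K(n, p) = 207 (K(n, p) = (14 + 9)*9 = 23*9 = 207)
I((-49 + R) + 243)/K(258/(-217) - 84/(-87), -731) = -((-49 - 146) + 243)/2/207 = -(-195 + 243)/2*(1/207) = -½*48*(1/207) = -24*1/207 = -8/69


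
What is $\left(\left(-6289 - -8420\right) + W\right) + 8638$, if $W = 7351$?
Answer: $18120$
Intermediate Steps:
$\left(\left(-6289 - -8420\right) + W\right) + 8638 = \left(\left(-6289 - -8420\right) + 7351\right) + 8638 = \left(\left(-6289 + 8420\right) + 7351\right) + 8638 = \left(2131 + 7351\right) + 8638 = 9482 + 8638 = 18120$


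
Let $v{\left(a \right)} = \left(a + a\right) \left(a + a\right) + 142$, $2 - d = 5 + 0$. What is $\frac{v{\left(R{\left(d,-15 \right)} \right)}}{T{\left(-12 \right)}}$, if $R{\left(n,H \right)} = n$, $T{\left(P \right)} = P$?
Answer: $- \frac{89}{6} \approx -14.833$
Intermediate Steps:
$d = -3$ ($d = 2 - \left(5 + 0\right) = 2 - 5 = -3$)
$v{\left(a \right)} = 142 + 4 a^{2}$ ($v{\left(a \right)} = 2 a 2 a + 142 = 4 a^{2} + 142 = 142 + 4 a^{2}$)
$\frac{v{\left(R{\left(d,-15 \right)} \right)}}{T{\left(-12 \right)}} = \frac{142 + 4 \left(-3\right)^{2}}{-12} = \left(142 + 4 \cdot 9\right) \left(- \frac{1}{12}\right) = \left(142 + 36\right) \left(- \frac{1}{12}\right) = 178 \left(- \frac{1}{12}\right) = - \frac{89}{6}$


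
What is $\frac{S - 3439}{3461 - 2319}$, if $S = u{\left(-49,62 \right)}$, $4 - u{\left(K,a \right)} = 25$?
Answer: $- \frac{1730}{571} \approx -3.0298$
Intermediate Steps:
$u{\left(K,a \right)} = -21$ ($u{\left(K,a \right)} = 4 - 25 = -21$)
$S = -21$
$\frac{S - 3439}{3461 - 2319} = \frac{-21 - 3439}{3461 - 2319} = - \frac{3460}{1142} = \left(-3460\right) \frac{1}{1142} = - \frac{1730}{571}$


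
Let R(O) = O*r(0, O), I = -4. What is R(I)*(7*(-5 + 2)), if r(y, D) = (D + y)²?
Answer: 1344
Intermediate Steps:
R(O) = O³ (R(O) = O*(O + 0)² = O*O² = O³)
R(I)*(7*(-5 + 2)) = (-4)³*(7*(-5 + 2)) = -448*(-3) = -64*(-21) = 1344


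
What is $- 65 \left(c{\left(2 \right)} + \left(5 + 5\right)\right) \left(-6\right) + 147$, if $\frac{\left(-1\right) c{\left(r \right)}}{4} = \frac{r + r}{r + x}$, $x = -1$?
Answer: $-2193$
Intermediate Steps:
$c{\left(r \right)} = - \frac{8 r}{-1 + r}$ ($c{\left(r \right)} = - 4 \frac{r + r}{r - 1} = - 4 \frac{2 r}{-1 + r} = - \frac{8 r}{-1 + r}$)
$- 65 \left(c{\left(2 \right)} + \left(5 + 5\right)\right) \left(-6\right) + 147 = - 65 \left(\left(-8\right) 2 \frac{1}{-1 + 2} + \left(5 + 5\right)\right) \left(-6\right) + 147 = - 65 \left(\left(-8\right) 2 \cdot 1^{-1} + 10\right) \left(-6\right) + 147 = - 65 \left(\left(-8\right) 2 \cdot 1 + 10\right) \left(-6\right) + 147 = - 65 \left(-16 + 10\right) \left(-6\right) + 147 = - 65 \left(\left(-6\right) \left(-6\right)\right) + 147 = \left(-65\right) 36 + 147 = -2340 + 147 = -2193$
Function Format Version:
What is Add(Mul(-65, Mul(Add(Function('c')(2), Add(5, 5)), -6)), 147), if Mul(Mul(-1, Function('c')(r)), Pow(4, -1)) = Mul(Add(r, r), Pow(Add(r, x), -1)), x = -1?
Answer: -2193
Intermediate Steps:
Function('c')(r) = Mul(-8, r, Pow(Add(-1, r), -1)) (Function('c')(r) = Mul(-4, Mul(Add(r, r), Pow(Add(r, -1), -1))) = Mul(-4, Mul(Mul(2, r), Pow(Add(-1, r), -1))) = Mul(-4, Mul(2, r, Pow(Add(-1, r), -1))) = Mul(-8, r, Pow(Add(-1, r), -1)))
Add(Mul(-65, Mul(Add(Function('c')(2), Add(5, 5)), -6)), 147) = Add(Mul(-65, Mul(Add(Mul(-8, 2, Pow(Add(-1, 2), -1)), Add(5, 5)), -6)), 147) = Add(Mul(-65, Mul(Add(Mul(-8, 2, Pow(1, -1)), 10), -6)), 147) = Add(Mul(-65, Mul(Add(Mul(-8, 2, 1), 10), -6)), 147) = Add(Mul(-65, Mul(Add(-16, 10), -6)), 147) = Add(Mul(-65, Mul(-6, -6)), 147) = Add(Mul(-65, 36), 147) = Add(-2340, 147) = -2193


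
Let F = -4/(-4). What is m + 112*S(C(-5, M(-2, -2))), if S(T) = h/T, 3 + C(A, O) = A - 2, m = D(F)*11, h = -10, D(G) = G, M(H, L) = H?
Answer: 123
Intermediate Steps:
F = 1 (F = -4*(-¼) = 1)
m = 11 (m = 1*11 = 11)
C(A, O) = -5 + A (C(A, O) = -3 + (A - 2) = -3 + (-2 + A) = -5 + A)
S(T) = -10/T
m + 112*S(C(-5, M(-2, -2))) = 11 + 112*(-10/(-5 - 5)) = 11 + 112*(-10/(-10)) = 11 + 112*(-10*(-⅒)) = 11 + 112*1 = 11 + 112 = 123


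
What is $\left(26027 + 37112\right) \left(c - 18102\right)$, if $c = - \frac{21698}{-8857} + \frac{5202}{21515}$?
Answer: $- \frac{217764796890990014}{190558355} \approx -1.1428 \cdot 10^{9}$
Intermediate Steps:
$c = \frac{512906584}{190558355}$ ($c = \left(-21698\right) \left(- \frac{1}{8857}\right) + 5202 \cdot \frac{1}{21515} = \frac{21698}{8857} + \frac{5202}{21515} = \frac{512906584}{190558355} \approx 2.6916$)
$\left(26027 + 37112\right) \left(c - 18102\right) = \left(26027 + 37112\right) \left(\frac{512906584}{190558355} - 18102\right) = 63139 \left(- \frac{3448974435626}{190558355}\right) = - \frac{217764796890990014}{190558355}$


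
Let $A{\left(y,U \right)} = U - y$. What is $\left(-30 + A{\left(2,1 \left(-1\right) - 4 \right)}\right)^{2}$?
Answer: $1369$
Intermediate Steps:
$\left(-30 + A{\left(2,1 \left(-1\right) - 4 \right)}\right)^{2} = \left(-30 + \left(\left(1 \left(-1\right) - 4\right) - 2\right)\right)^{2} = \left(-30 - 7\right)^{2} = \left(-37\right)^{2} = 1369$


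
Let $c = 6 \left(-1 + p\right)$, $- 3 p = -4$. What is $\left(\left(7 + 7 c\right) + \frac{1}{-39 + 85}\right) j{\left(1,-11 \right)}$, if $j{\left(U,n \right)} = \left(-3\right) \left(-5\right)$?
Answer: $\frac{14505}{46} \approx 315.33$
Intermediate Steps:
$p = \frac{4}{3}$ ($p = \left(- \frac{1}{3}\right) \left(-4\right) = \frac{4}{3} \approx 1.3333$)
$j{\left(U,n \right)} = 15$
$c = 2$ ($c = 6 \left(-1 + \frac{4}{3}\right) = 6 \cdot \frac{1}{3} = 2$)
$\left(\left(7 + 7 c\right) + \frac{1}{-39 + 85}\right) j{\left(1,-11 \right)} = \left(\left(7 + 7 \cdot 2\right) + \frac{1}{-39 + 85}\right) 15 = \left(\left(7 + 14\right) + \frac{1}{46}\right) 15 = \left(21 + \frac{1}{46}\right) 15 = \frac{967}{46} \cdot 15 = \frac{14505}{46}$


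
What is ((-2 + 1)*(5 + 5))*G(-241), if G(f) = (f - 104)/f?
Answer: -3450/241 ≈ -14.315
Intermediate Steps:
G(f) = (-104 + f)/f
((-2 + 1)*(5 + 5))*G(-241) = ((-2 + 1)*(5 + 5))*((-104 - 241)/(-241)) = (-1*10)*(-1/241*(-345)) = -10*345/241 = -3450/241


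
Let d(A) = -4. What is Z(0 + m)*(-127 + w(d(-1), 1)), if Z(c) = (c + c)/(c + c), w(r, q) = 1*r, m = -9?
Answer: -131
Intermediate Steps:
w(r, q) = r
Z(c) = 1 (Z(c) = (2*c)/((2*c)) = (2*c)*(1/(2*c)) = 1)
Z(0 + m)*(-127 + w(d(-1), 1)) = 1*(-127 - 4) = 1*(-131) = -131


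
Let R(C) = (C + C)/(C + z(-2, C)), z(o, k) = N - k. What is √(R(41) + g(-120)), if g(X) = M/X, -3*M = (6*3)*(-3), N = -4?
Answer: I*√2065/10 ≈ 4.5442*I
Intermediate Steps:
z(o, k) = -4 - k
R(C) = -C/2 (R(C) = (C + C)/(C + (-4 - C)) = (2*C)/(-4) = (2*C)*(-¼) = -C/2)
M = 18 (M = -6*3*(-3)/3 = -6*(-3) = -⅓*(-54) = 18)
g(X) = 18/X
√(R(41) + g(-120)) = √(-½*41 + 18/(-120)) = √(-41/2 + 18*(-1/120)) = √(-41/2 - 3/20) = √(-413/20) = I*√2065/10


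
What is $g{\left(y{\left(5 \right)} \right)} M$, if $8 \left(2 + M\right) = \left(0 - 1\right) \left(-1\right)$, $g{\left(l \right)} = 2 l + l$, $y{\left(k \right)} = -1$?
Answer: $\frac{45}{8} \approx 5.625$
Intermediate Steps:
$g{\left(l \right)} = 3 l$
$M = - \frac{15}{8}$ ($M = -2 + \frac{\left(0 - 1\right) \left(-1\right)}{8} = -2 + \frac{\left(-1\right) \left(-1\right)}{8} = -2 + \frac{1}{8} \cdot 1 = -2 + \frac{1}{8} = - \frac{15}{8} \approx -1.875$)
$g{\left(y{\left(5 \right)} \right)} M = 3 \left(-1\right) \left(- \frac{15}{8}\right) = \left(-3\right) \left(- \frac{15}{8}\right) = \frac{45}{8}$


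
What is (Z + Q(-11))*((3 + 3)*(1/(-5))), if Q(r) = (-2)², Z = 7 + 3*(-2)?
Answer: -6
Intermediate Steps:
Z = 1 (Z = 7 - 6 = 1)
Q(r) = 4
(Z + Q(-11))*((3 + 3)*(1/(-5))) = (1 + 4)*((3 + 3)*(1/(-5))) = 5*(6*(1*(-⅕))) = 5*(6*(-⅕)) = 5*(-6/5) = -6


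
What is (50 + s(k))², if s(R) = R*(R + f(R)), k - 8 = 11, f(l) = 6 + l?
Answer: 784996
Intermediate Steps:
k = 19 (k = 8 + 11 = 19)
s(R) = R*(6 + 2*R) (s(R) = R*(R + (6 + R)) = R*(6 + 2*R))
(50 + s(k))² = (50 + 2*19*(3 + 19))² = (50 + 2*19*22)² = (50 + 836)² = 886² = 784996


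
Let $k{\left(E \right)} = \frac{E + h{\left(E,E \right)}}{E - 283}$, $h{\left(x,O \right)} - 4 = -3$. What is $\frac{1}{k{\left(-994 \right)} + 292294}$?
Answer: $\frac{1277}{373260431} \approx 3.4212 \cdot 10^{-6}$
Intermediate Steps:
$h{\left(x,O \right)} = 1$ ($h{\left(x,O \right)} = 4 - 3 = 1$)
$k{\left(E \right)} = \frac{1 + E}{-283 + E}$ ($k{\left(E \right)} = \frac{E + 1}{E - 283} = \frac{1 + E}{-283 + E}$)
$\frac{1}{k{\left(-994 \right)} + 292294} = \frac{1}{\frac{1 - 994}{-283 - 994} + 292294} = \frac{1}{\frac{1}{-1277} \left(-993\right) + 292294} = \frac{1}{\left(- \frac{1}{1277}\right) \left(-993\right) + 292294} = \frac{1}{\frac{993}{1277} + 292294} = \frac{1}{\frac{373260431}{1277}} = \frac{1277}{373260431}$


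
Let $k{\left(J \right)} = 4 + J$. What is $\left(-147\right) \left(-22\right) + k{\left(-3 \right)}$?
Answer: $3235$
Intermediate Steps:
$\left(-147\right) \left(-22\right) + k{\left(-3 \right)} = \left(-147\right) \left(-22\right) + \left(4 - 3\right) = 3234 + 1 = 3235$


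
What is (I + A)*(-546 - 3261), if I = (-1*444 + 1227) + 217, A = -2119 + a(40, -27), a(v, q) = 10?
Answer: 4221963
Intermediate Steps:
A = -2109 (A = -2119 + 10 = -2109)
I = 1000 (I = (-444 + 1227) + 217 = 783 + 217 = 1000)
(I + A)*(-546 - 3261) = (1000 - 2109)*(-546 - 3261) = -1109*(-3807) = 4221963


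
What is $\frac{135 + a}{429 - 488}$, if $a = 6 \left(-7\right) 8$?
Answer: $\frac{201}{59} \approx 3.4068$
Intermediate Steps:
$a = -336$ ($a = \left(-42\right) 8 = -336$)
$\frac{135 + a}{429 - 488} = \frac{135 - 336}{429 - 488} = - \frac{201}{-59} = \left(-201\right) \left(- \frac{1}{59}\right) = \frac{201}{59}$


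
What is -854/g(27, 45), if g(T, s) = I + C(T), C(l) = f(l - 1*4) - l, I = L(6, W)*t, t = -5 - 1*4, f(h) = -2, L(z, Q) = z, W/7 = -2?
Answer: 854/83 ≈ 10.289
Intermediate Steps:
W = -14 (W = 7*(-2) = -14)
t = -9 (t = -5 - 4 = -9)
I = -54 (I = 6*(-9) = -54)
C(l) = -2 - l
g(T, s) = -56 - T (g(T, s) = -54 + (-2 - T) = -56 - T)
-854/g(27, 45) = -854/(-56 - 1*27) = -854/(-56 - 27) = -854/(-83) = -854*(-1/83) = 854/83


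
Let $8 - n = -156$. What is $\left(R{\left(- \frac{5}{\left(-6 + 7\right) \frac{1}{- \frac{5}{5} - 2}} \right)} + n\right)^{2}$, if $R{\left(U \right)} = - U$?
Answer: $22201$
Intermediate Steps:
$n = 164$ ($n = 8 - -156 = 8 + 156 = 164$)
$\left(R{\left(- \frac{5}{\left(-6 + 7\right) \frac{1}{- \frac{5}{5} - 2}} \right)} + n\right)^{2} = \left(- \frac{-5}{\left(-6 + 7\right) \frac{1}{- \frac{5}{5} - 2}} + 164\right)^{2} = \left(- \frac{-5}{1 \frac{1}{\left(-5\right) \frac{1}{5} - 2}} + 164\right)^{2} = \left(- \frac{-5}{1 \frac{1}{-1 - 2}} + 164\right)^{2} = \left(- \frac{-5}{1 \frac{1}{-3}} + 164\right)^{2} = \left(- \frac{-5}{1 \left(- \frac{1}{3}\right)} + 164\right)^{2} = \left(- \frac{-5}{- \frac{1}{3}} + 164\right)^{2} = \left(- \left(-5\right) \left(-3\right) + 164\right)^{2} = \left(\left(-1\right) 15 + 164\right)^{2} = \left(-15 + 164\right)^{2} = 149^{2} = 22201$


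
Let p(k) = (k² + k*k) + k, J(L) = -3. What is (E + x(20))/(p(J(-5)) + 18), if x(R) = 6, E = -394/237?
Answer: 1028/7821 ≈ 0.13144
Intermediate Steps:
p(k) = k + 2*k² (p(k) = (k² + k²) + k = 2*k² + k = k + 2*k²)
E = -394/237 (E = -394*1/237 = -394/237 ≈ -1.6624)
(E + x(20))/(p(J(-5)) + 18) = (-394/237 + 6)/(-3*(1 + 2*(-3)) + 18) = 1028/(237*(-3*(1 - 6) + 18)) = 1028/(237*(-3*(-5) + 18)) = 1028/(237*(15 + 18)) = (1028/237)/33 = (1028/237)*(1/33) = 1028/7821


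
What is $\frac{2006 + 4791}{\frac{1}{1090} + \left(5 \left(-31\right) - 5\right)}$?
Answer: $- \frac{7408730}{174399} \approx -42.482$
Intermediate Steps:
$\frac{2006 + 4791}{\frac{1}{1090} + \left(5 \left(-31\right) - 5\right)} = \frac{6797}{\frac{1}{1090} - 160} = \frac{6797}{- \frac{174399}{1090}} = 6797 \left(- \frac{1090}{174399}\right) = - \frac{7408730}{174399}$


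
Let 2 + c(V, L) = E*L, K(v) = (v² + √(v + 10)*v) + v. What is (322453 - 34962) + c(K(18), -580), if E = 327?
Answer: 97829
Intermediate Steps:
K(v) = v + v² + v*√(10 + v) (K(v) = (v² + √(10 + v)*v) + v = (v² + v*√(10 + v)) + v = v + v² + v*√(10 + v))
c(V, L) = -2 + 327*L
(322453 - 34962) + c(K(18), -580) = (322453 - 34962) + (-2 + 327*(-580)) = 287491 + (-2 - 189660) = 287491 - 189662 = 97829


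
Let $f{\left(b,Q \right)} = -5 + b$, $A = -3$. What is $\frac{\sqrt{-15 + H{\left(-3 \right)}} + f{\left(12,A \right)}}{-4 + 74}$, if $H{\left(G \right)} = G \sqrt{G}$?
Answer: $\frac{1}{10} + \frac{\sqrt{-15 - 3 i \sqrt{3}}}{70} \approx 0.10945 - 0.056129 i$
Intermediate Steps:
$H{\left(G \right)} = G^{\frac{3}{2}}$
$\frac{\sqrt{-15 + H{\left(-3 \right)}} + f{\left(12,A \right)}}{-4 + 74} = \frac{\sqrt{-15 + \left(-3\right)^{\frac{3}{2}}} + \left(-5 + 12\right)}{-4 + 74} = \frac{\sqrt{-15 - 3 i \sqrt{3}} + 7}{70} = \frac{7 + \sqrt{-15 - 3 i \sqrt{3}}}{70} = \frac{1}{10} + \frac{\sqrt{-15 - 3 i \sqrt{3}}}{70}$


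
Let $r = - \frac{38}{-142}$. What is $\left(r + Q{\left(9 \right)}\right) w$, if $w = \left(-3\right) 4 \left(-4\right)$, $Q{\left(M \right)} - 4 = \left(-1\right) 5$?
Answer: $- \frac{2496}{71} \approx -35.155$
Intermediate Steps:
$Q{\left(M \right)} = -1$ ($Q{\left(M \right)} = 4 - 5 = -1$)
$w = 48$ ($w = \left(-12\right) \left(-4\right) = 48$)
$r = \frac{19}{71}$ ($r = \left(-38\right) \left(- \frac{1}{142}\right) = \frac{19}{71} \approx 0.26761$)
$\left(r + Q{\left(9 \right)}\right) w = \left(\frac{19}{71} - 1\right) 48 = \left(- \frac{52}{71}\right) 48 = - \frac{2496}{71}$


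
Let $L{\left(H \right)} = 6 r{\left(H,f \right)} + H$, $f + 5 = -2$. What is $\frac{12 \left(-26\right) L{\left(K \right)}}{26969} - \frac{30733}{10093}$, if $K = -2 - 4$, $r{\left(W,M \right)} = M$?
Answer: $- \frac{677685509}{272198117} \approx -2.4897$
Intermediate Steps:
$f = -7$ ($f = -5 - 2 = -7$)
$K = -6$ ($K = -2 - 4 = -6$)
$L{\left(H \right)} = -42 + H$ ($L{\left(H \right)} = 6 \left(-7\right) + H = -42 + H$)
$\frac{12 \left(-26\right) L{\left(K \right)}}{26969} - \frac{30733}{10093} = \frac{12 \left(-26\right) \left(-42 - 6\right)}{26969} - \frac{30733}{10093} = \left(-312\right) \left(-48\right) \frac{1}{26969} - \frac{30733}{10093} = 14976 \cdot \frac{1}{26969} - \frac{30733}{10093} = \frac{14976}{26969} - \frac{30733}{10093} = - \frac{677685509}{272198117}$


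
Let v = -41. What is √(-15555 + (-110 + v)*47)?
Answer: 2*I*√5663 ≈ 150.51*I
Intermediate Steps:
√(-15555 + (-110 + v)*47) = √(-15555 + (-110 - 41)*47) = √(-15555 - 151*47) = √(-15555 - 7097) = √(-22652) = 2*I*√5663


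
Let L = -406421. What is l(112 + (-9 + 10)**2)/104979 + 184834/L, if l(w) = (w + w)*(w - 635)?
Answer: -22449995566/14221890053 ≈ -1.5786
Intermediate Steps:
l(w) = 2*w*(-635 + w) (l(w) = (2*w)*(-635 + w) = 2*w*(-635 + w))
l(112 + (-9 + 10)**2)/104979 + 184834/L = (2*(112 + (-9 + 10)**2)*(-635 + (112 + (-9 + 10)**2)))/104979 + 184834/(-406421) = (2*(112 + 1**2)*(-635 + (112 + 1**2)))*(1/104979) + 184834*(-1/406421) = (2*(112 + 1)*(-635 + (112 + 1)))*(1/104979) - 184834/406421 = (2*113*(-635 + 113))*(1/104979) - 184834/406421 = (2*113*(-522))*(1/104979) - 184834/406421 = -117972*1/104979 - 184834/406421 = -39324/34993 - 184834/406421 = -22449995566/14221890053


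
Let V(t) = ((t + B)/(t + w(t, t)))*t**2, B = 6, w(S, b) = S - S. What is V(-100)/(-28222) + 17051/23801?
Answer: 128741961/335855911 ≈ 0.38333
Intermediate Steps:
w(S, b) = 0
V(t) = t*(6 + t) (V(t) = ((t + 6)/(t + 0))*t**2 = ((6 + t)/t)*t**2 = t*(6 + t))
V(-100)/(-28222) + 17051/23801 = -100*(6 - 100)/(-28222) + 17051/23801 = -100*(-94)*(-1/28222) + 17051*(1/23801) = 9400*(-1/28222) + 17051/23801 = -4700/14111 + 17051/23801 = 128741961/335855911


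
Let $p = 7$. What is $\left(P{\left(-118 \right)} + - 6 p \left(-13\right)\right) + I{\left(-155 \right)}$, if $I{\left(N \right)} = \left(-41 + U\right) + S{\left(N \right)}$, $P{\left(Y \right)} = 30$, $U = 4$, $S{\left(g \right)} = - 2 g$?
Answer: $849$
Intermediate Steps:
$I{\left(N \right)} = -37 - 2 N$ ($I{\left(N \right)} = \left(-41 + 4\right) - 2 N = -37 - 2 N$)
$\left(P{\left(-118 \right)} + - 6 p \left(-13\right)\right) + I{\left(-155 \right)} = \left(30 + \left(-6\right) 7 \left(-13\right)\right) - -273 = \left(30 - -546\right) + \left(-37 + 310\right) = \left(30 + 546\right) + 273 = 576 + 273 = 849$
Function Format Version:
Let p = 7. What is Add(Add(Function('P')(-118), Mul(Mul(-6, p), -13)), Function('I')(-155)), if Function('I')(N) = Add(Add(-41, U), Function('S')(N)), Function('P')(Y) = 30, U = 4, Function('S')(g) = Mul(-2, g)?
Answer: 849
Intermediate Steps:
Function('I')(N) = Add(-37, Mul(-2, N)) (Function('I')(N) = Add(Add(-41, 4), Mul(-2, N)) = Add(-37, Mul(-2, N)))
Add(Add(Function('P')(-118), Mul(Mul(-6, p), -13)), Function('I')(-155)) = Add(Add(30, Mul(Mul(-6, 7), -13)), Add(-37, Mul(-2, -155))) = Add(Add(30, Mul(-42, -13)), Add(-37, 310)) = Add(Add(30, 546), 273) = Add(576, 273) = 849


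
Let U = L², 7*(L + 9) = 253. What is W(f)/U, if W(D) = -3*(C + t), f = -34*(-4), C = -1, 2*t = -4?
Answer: 441/36100 ≈ 0.012216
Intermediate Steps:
t = -2 (t = (½)*(-4) = -2)
L = 190/7 (L = -9 + (⅐)*253 = -9 + 253/7 = 190/7 ≈ 27.143)
f = 136
W(D) = 9 (W(D) = -3*(-1 - 2) = -3*(-3) = 9)
U = 36100/49 (U = (190/7)² = 36100/49 ≈ 736.73)
W(f)/U = 9/(36100/49) = 9*(49/36100) = 441/36100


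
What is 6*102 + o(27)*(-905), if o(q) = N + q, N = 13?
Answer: -35588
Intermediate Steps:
o(q) = 13 + q
6*102 + o(27)*(-905) = 6*102 + (13 + 27)*(-905) = 612 + 40*(-905) = 612 - 36200 = -35588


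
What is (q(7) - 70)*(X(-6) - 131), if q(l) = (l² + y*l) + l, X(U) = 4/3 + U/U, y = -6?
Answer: 21616/3 ≈ 7205.3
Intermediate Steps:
X(U) = 7/3 (X(U) = 4*(⅓) + 1 = 4/3 + 1 = 7/3)
q(l) = l² - 5*l (q(l) = (l² - 6*l) + l = l² - 5*l)
(q(7) - 70)*(X(-6) - 131) = (7*(-5 + 7) - 70)*(7/3 - 131) = (7*2 - 70)*(-386/3) = (14 - 70)*(-386/3) = -56*(-386/3) = 21616/3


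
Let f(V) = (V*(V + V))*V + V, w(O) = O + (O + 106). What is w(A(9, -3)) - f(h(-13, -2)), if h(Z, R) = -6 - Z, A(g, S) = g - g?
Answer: -587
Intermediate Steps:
A(g, S) = 0
w(O) = 106 + 2*O (w(O) = O + (106 + O) = 106 + 2*O)
f(V) = V + 2*V³ (f(V) = (V*(2*V))*V + V = (2*V²)*V + V = 2*V³ + V = V + 2*V³)
w(A(9, -3)) - f(h(-13, -2)) = (106 + 2*0) - ((-6 - 1*(-13)) + 2*(-6 - 1*(-13))³) = (106 + 0) - ((-6 + 13) + 2*(-6 + 13)³) = 106 - (7 + 2*7³) = 106 - (7 + 2*343) = 106 - (7 + 686) = 106 - 1*693 = 106 - 693 = -587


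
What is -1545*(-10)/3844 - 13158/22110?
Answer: 24251679/7082570 ≈ 3.4241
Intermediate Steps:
-1545*(-10)/3844 - 13158/22110 = 15450*(1/3844) - 13158*1/22110 = 7725/1922 - 2193/3685 = 24251679/7082570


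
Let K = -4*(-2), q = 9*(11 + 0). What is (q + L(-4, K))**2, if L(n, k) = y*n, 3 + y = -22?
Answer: 39601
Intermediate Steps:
y = -25 (y = -3 - 22 = -25)
q = 99 (q = 9*11 = 99)
K = 8
L(n, k) = -25*n
(q + L(-4, K))**2 = (99 - 25*(-4))**2 = (99 + 100)**2 = 199**2 = 39601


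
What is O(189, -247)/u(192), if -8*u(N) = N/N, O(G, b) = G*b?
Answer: 373464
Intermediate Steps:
u(N) = -1/8 (u(N) = -N/(8*N) = -1/8*1 = -1/8)
O(189, -247)/u(192) = (189*(-247))/(-1/8) = -46683*(-8) = 373464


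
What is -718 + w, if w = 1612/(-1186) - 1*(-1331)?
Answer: 362703/593 ≈ 611.64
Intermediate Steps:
w = 788477/593 (w = 1612*(-1/1186) + 1331 = -806/593 + 1331 = 788477/593 ≈ 1329.6)
-718 + w = -718 + 788477/593 = 362703/593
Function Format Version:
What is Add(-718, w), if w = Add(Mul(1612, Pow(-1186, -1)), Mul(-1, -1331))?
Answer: Rational(362703, 593) ≈ 611.64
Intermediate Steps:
w = Rational(788477, 593) (w = Add(Mul(1612, Rational(-1, 1186)), 1331) = Add(Rational(-806, 593), 1331) = Rational(788477, 593) ≈ 1329.6)
Add(-718, w) = Add(-718, Rational(788477, 593)) = Rational(362703, 593)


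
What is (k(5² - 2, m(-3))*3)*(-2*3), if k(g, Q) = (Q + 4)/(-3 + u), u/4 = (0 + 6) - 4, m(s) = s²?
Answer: -234/5 ≈ -46.800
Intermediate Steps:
u = 8 (u = 4*((0 + 6) - 4) = 4*(6 - 4) = 4*2 = 8)
k(g, Q) = ⅘ + Q/5 (k(g, Q) = (Q + 4)/(-3 + 8) = (4 + Q)/5 = (4 + Q)*(⅕) = ⅘ + Q/5)
(k(5² - 2, m(-3))*3)*(-2*3) = ((⅘ + (⅕)*(-3)²)*3)*(-2*3) = ((⅘ + (⅕)*9)*3)*(-6) = ((⅘ + 9/5)*3)*(-6) = ((13/5)*3)*(-6) = (39/5)*(-6) = -234/5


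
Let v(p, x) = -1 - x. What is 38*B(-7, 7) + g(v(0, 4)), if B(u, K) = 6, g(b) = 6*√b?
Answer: 228 + 6*I*√5 ≈ 228.0 + 13.416*I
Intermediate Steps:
38*B(-7, 7) + g(v(0, 4)) = 38*6 + 6*√(-1 - 1*4) = 228 + 6*√(-1 - 4) = 228 + 6*√(-5) = 228 + 6*(I*√5) = 228 + 6*I*√5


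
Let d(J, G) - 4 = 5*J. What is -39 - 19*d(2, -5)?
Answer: -305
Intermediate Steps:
d(J, G) = 4 + 5*J
-39 - 19*d(2, -5) = -39 - 19*(4 + 5*2) = -39 - 19*(4 + 10) = -39 - 19*14 = -39 - 266 = -305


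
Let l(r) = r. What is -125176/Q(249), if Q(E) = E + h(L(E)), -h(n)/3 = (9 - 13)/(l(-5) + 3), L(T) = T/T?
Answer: -125176/243 ≈ -515.13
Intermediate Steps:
L(T) = 1
h(n) = -6 (h(n) = -3*(9 - 13)/(-5 + 3) = -(-12)/(-2) = -(-12)*(-1)/2 = -3*2 = -6)
Q(E) = -6 + E (Q(E) = E - 6 = -6 + E)
-125176/Q(249) = -125176/(-6 + 249) = -125176/243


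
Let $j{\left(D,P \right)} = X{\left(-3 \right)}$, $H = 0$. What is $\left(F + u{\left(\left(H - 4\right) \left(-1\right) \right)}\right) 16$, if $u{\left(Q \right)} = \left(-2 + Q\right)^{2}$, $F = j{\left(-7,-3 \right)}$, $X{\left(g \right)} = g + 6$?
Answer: $112$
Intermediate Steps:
$X{\left(g \right)} = 6 + g$
$j{\left(D,P \right)} = 3$ ($j{\left(D,P \right)} = 6 - 3 = 3$)
$F = 3$
$\left(F + u{\left(\left(H - 4\right) \left(-1\right) \right)}\right) 16 = \left(3 + \left(-2 + \left(0 - 4\right) \left(-1\right)\right)^{2}\right) 16 = \left(3 + \left(-2 - -4\right)^{2}\right) 16 = \left(3 + \left(-2 + 4\right)^{2}\right) 16 = \left(3 + 2^{2}\right) 16 = \left(3 + 4\right) 16 = 7 \cdot 16 = 112$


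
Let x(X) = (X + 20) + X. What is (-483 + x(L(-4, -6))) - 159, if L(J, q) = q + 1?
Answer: -632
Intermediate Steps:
L(J, q) = 1 + q
x(X) = 20 + 2*X (x(X) = (20 + X) + X = 20 + 2*X)
(-483 + x(L(-4, -6))) - 159 = (-483 + (20 + 2*(1 - 6))) - 159 = (-483 + (20 + 2*(-5))) - 159 = (-483 + (20 - 10)) - 159 = (-483 + 10) - 159 = -473 - 159 = -632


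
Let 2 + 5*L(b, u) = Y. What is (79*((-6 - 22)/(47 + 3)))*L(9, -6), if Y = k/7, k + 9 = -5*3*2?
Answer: 8374/125 ≈ 66.992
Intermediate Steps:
k = -39 (k = -9 - 5*3*2 = -9 - 15*2 = -9 - 30 = -39)
Y = -39/7 ≈ -5.5714
L(b, u) = -53/35 (L(b, u) = -⅖ + (⅕)*(-39/7) = -⅖ - 39/35 = -53/35)
(79*((-6 - 22)/(47 + 3)))*L(9, -6) = (79*((-6 - 22)/(47 + 3)))*(-53/35) = (79*(-28/50))*(-53/35) = (79*(-28*1/50))*(-53/35) = (79*(-14/25))*(-53/35) = -1106/25*(-53/35) = 8374/125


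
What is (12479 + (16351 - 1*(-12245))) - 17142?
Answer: 23933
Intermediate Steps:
(12479 + (16351 - 1*(-12245))) - 17142 = (12479 + (16351 + 12245)) - 17142 = (12479 + 28596) - 17142 = 41075 - 17142 = 23933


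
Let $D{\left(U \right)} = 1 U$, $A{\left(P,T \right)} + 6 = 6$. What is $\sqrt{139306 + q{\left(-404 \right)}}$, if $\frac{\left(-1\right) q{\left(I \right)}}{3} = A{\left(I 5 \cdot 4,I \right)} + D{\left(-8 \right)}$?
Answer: $\sqrt{139330} \approx 373.27$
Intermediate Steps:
$A{\left(P,T \right)} = 0$ ($A{\left(P,T \right)} = -6 + 6 = 0$)
$D{\left(U \right)} = U$
$q{\left(I \right)} = 24$ ($q{\left(I \right)} = - 3 \left(0 - 8\right) = \left(-3\right) \left(-8\right) = 24$)
$\sqrt{139306 + q{\left(-404 \right)}} = \sqrt{139306 + 24} = \sqrt{139330}$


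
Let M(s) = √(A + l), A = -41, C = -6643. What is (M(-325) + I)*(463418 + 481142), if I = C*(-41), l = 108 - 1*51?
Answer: 257266973520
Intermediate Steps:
l = 57 (l = 108 - 51 = 57)
I = 272363 (I = -6643*(-41) = 272363)
M(s) = 4 (M(s) = √(-41 + 57) = √16 = 4)
(M(-325) + I)*(463418 + 481142) = (4 + 272363)*(463418 + 481142) = 272367*944560 = 257266973520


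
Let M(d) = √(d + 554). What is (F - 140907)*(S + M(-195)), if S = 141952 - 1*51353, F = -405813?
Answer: -49532285280 - 546720*√359 ≈ -4.9543e+10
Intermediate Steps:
M(d) = √(554 + d)
S = 90599 (S = 141952 - 51353 = 90599)
(F - 140907)*(S + M(-195)) = (-405813 - 140907)*(90599 + √(554 - 195)) = -546720*(90599 + √359) = -49532285280 - 546720*√359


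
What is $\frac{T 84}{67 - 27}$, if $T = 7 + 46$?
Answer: $\frac{1113}{10} \approx 111.3$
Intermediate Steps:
$T = 53$
$\frac{T 84}{67 - 27} = \frac{53 \cdot 84}{67 - 27} = \frac{4452}{40} = 4452 \cdot \frac{1}{40} = \frac{1113}{10}$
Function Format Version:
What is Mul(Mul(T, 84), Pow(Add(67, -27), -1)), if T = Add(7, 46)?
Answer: Rational(1113, 10) ≈ 111.30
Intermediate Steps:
T = 53
Mul(Mul(T, 84), Pow(Add(67, -27), -1)) = Mul(Mul(53, 84), Pow(Add(67, -27), -1)) = Mul(4452, Pow(40, -1)) = Mul(4452, Rational(1, 40)) = Rational(1113, 10)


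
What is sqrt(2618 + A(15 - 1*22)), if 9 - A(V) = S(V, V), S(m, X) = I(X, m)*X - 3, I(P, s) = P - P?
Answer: sqrt(2630) ≈ 51.284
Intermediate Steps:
I(P, s) = 0
S(m, X) = -3 (S(m, X) = 0*X - 3 = 0 - 3 = -3)
A(V) = 12 (A(V) = 9 - 1*(-3) = 9 + 3 = 12)
sqrt(2618 + A(15 - 1*22)) = sqrt(2618 + 12) = sqrt(2630)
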